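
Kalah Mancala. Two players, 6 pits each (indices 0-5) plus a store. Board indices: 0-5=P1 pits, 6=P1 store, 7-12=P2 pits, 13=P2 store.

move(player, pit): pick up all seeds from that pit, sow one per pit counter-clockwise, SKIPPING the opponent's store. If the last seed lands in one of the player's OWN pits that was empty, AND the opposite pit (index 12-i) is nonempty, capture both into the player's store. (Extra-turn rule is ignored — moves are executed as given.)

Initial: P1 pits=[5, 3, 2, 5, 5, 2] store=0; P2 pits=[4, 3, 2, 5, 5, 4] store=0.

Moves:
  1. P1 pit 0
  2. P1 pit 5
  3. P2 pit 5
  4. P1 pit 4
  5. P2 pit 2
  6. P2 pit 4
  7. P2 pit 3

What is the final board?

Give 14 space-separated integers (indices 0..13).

Move 1: P1 pit0 -> P1=[0,4,3,6,6,3](0) P2=[4,3,2,5,5,4](0)
Move 2: P1 pit5 -> P1=[0,4,3,6,6,0](1) P2=[5,4,2,5,5,4](0)
Move 3: P2 pit5 -> P1=[1,5,4,6,6,0](1) P2=[5,4,2,5,5,0](1)
Move 4: P1 pit4 -> P1=[1,5,4,6,0,1](2) P2=[6,5,3,6,5,0](1)
Move 5: P2 pit2 -> P1=[0,5,4,6,0,1](2) P2=[6,5,0,7,6,0](3)
Move 6: P2 pit4 -> P1=[1,6,5,7,0,1](2) P2=[6,5,0,7,0,1](4)
Move 7: P2 pit3 -> P1=[2,7,6,8,0,1](2) P2=[6,5,0,0,1,2](5)

Answer: 2 7 6 8 0 1 2 6 5 0 0 1 2 5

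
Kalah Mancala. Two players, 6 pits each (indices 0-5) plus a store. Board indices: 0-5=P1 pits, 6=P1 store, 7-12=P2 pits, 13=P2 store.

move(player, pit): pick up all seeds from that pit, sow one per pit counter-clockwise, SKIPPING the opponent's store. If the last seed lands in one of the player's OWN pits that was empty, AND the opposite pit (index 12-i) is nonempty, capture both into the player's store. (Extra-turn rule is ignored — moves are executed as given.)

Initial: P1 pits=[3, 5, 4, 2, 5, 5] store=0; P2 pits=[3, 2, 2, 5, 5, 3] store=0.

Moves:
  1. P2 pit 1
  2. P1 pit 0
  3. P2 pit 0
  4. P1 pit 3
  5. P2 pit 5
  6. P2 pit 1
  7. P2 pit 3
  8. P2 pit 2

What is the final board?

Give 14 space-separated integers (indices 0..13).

Move 1: P2 pit1 -> P1=[3,5,4,2,5,5](0) P2=[3,0,3,6,5,3](0)
Move 2: P1 pit0 -> P1=[0,6,5,3,5,5](0) P2=[3,0,3,6,5,3](0)
Move 3: P2 pit0 -> P1=[0,6,5,3,5,5](0) P2=[0,1,4,7,5,3](0)
Move 4: P1 pit3 -> P1=[0,6,5,0,6,6](1) P2=[0,1,4,7,5,3](0)
Move 5: P2 pit5 -> P1=[1,7,5,0,6,6](1) P2=[0,1,4,7,5,0](1)
Move 6: P2 pit1 -> P1=[1,7,5,0,6,6](1) P2=[0,0,5,7,5,0](1)
Move 7: P2 pit3 -> P1=[2,8,6,1,6,6](1) P2=[0,0,5,0,6,1](2)
Move 8: P2 pit2 -> P1=[3,8,6,1,6,6](1) P2=[0,0,0,1,7,2](3)

Answer: 3 8 6 1 6 6 1 0 0 0 1 7 2 3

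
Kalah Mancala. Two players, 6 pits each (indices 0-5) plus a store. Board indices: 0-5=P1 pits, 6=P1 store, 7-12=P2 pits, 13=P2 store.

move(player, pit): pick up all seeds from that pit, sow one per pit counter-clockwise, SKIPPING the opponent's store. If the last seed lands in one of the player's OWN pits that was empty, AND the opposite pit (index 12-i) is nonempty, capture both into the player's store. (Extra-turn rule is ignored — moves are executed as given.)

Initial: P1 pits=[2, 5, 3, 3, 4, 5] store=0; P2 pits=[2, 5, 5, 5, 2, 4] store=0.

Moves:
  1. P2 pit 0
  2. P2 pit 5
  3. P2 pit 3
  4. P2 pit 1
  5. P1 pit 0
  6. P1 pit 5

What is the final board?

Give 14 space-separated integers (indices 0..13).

Move 1: P2 pit0 -> P1=[2,5,3,3,4,5](0) P2=[0,6,6,5,2,4](0)
Move 2: P2 pit5 -> P1=[3,6,4,3,4,5](0) P2=[0,6,6,5,2,0](1)
Move 3: P2 pit3 -> P1=[4,7,4,3,4,5](0) P2=[0,6,6,0,3,1](2)
Move 4: P2 pit1 -> P1=[5,7,4,3,4,5](0) P2=[0,0,7,1,4,2](3)
Move 5: P1 pit0 -> P1=[0,8,5,4,5,6](0) P2=[0,0,7,1,4,2](3)
Move 6: P1 pit5 -> P1=[0,8,5,4,5,0](1) P2=[1,1,8,2,5,2](3)

Answer: 0 8 5 4 5 0 1 1 1 8 2 5 2 3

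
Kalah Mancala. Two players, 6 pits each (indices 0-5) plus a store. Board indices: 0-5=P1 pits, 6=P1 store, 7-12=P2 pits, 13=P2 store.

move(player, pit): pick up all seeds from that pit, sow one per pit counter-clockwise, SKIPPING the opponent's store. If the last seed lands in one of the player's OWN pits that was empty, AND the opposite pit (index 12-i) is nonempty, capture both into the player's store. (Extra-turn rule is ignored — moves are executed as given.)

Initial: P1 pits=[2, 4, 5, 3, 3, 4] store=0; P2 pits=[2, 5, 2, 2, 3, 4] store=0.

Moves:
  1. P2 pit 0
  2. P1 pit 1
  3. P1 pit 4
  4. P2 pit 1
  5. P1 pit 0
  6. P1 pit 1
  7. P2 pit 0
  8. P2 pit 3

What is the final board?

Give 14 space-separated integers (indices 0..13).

Answer: 0 0 8 6 0 6 1 0 1 4 0 5 6 2

Derivation:
Move 1: P2 pit0 -> P1=[2,4,5,3,3,4](0) P2=[0,6,3,2,3,4](0)
Move 2: P1 pit1 -> P1=[2,0,6,4,4,5](0) P2=[0,6,3,2,3,4](0)
Move 3: P1 pit4 -> P1=[2,0,6,4,0,6](1) P2=[1,7,3,2,3,4](0)
Move 4: P2 pit1 -> P1=[3,1,6,4,0,6](1) P2=[1,0,4,3,4,5](1)
Move 5: P1 pit0 -> P1=[0,2,7,5,0,6](1) P2=[1,0,4,3,4,5](1)
Move 6: P1 pit1 -> P1=[0,0,8,6,0,6](1) P2=[1,0,4,3,4,5](1)
Move 7: P2 pit0 -> P1=[0,0,8,6,0,6](1) P2=[0,1,4,3,4,5](1)
Move 8: P2 pit3 -> P1=[0,0,8,6,0,6](1) P2=[0,1,4,0,5,6](2)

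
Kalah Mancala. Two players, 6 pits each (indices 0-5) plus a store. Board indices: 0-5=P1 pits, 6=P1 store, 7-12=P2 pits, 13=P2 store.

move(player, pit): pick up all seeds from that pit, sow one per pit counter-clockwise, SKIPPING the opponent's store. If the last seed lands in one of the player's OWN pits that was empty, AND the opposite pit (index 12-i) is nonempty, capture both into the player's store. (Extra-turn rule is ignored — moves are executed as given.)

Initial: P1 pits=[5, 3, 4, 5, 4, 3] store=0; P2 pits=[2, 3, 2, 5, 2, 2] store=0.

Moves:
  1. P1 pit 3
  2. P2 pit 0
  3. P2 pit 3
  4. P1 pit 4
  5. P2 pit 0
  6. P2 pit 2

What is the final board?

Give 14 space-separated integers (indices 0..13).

Move 1: P1 pit3 -> P1=[5,3,4,0,5,4](1) P2=[3,4,2,5,2,2](0)
Move 2: P2 pit0 -> P1=[5,3,4,0,5,4](1) P2=[0,5,3,6,2,2](0)
Move 3: P2 pit3 -> P1=[6,4,5,0,5,4](1) P2=[0,5,3,0,3,3](1)
Move 4: P1 pit4 -> P1=[6,4,5,0,0,5](2) P2=[1,6,4,0,3,3](1)
Move 5: P2 pit0 -> P1=[6,4,5,0,0,5](2) P2=[0,7,4,0,3,3](1)
Move 6: P2 pit2 -> P1=[6,4,5,0,0,5](2) P2=[0,7,0,1,4,4](2)

Answer: 6 4 5 0 0 5 2 0 7 0 1 4 4 2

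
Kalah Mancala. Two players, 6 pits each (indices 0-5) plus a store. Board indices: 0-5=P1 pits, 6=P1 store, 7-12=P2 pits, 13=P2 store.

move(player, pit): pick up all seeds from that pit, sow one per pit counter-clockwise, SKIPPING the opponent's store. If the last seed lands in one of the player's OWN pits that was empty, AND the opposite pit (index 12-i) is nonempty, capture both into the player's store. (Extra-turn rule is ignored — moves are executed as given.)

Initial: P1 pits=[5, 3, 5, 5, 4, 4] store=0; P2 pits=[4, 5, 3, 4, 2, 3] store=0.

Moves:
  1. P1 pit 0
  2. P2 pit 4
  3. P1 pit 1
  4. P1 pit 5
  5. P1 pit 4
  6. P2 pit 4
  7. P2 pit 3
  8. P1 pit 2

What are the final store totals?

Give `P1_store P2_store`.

Answer: 3 2

Derivation:
Move 1: P1 pit0 -> P1=[0,4,6,6,5,5](0) P2=[4,5,3,4,2,3](0)
Move 2: P2 pit4 -> P1=[0,4,6,6,5,5](0) P2=[4,5,3,4,0,4](1)
Move 3: P1 pit1 -> P1=[0,0,7,7,6,6](0) P2=[4,5,3,4,0,4](1)
Move 4: P1 pit5 -> P1=[0,0,7,7,6,0](1) P2=[5,6,4,5,1,4](1)
Move 5: P1 pit4 -> P1=[0,0,7,7,0,1](2) P2=[6,7,5,6,1,4](1)
Move 6: P2 pit4 -> P1=[0,0,7,7,0,1](2) P2=[6,7,5,6,0,5](1)
Move 7: P2 pit3 -> P1=[1,1,8,7,0,1](2) P2=[6,7,5,0,1,6](2)
Move 8: P1 pit2 -> P1=[1,1,0,8,1,2](3) P2=[7,8,6,1,1,6](2)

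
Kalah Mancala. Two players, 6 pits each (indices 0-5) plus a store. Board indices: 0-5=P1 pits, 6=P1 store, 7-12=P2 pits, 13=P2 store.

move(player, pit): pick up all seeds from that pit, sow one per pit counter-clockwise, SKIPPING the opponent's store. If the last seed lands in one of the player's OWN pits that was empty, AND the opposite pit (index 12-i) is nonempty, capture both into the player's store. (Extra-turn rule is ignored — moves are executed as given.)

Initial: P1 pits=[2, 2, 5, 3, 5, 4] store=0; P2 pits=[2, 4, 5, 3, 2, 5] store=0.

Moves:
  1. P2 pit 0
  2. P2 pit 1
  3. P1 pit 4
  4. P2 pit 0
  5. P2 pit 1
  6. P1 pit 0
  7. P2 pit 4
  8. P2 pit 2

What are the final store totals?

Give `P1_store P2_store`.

Move 1: P2 pit0 -> P1=[2,2,5,3,5,4](0) P2=[0,5,6,3,2,5](0)
Move 2: P2 pit1 -> P1=[2,2,5,3,5,4](0) P2=[0,0,7,4,3,6](1)
Move 3: P1 pit4 -> P1=[2,2,5,3,0,5](1) P2=[1,1,8,4,3,6](1)
Move 4: P2 pit0 -> P1=[2,2,5,3,0,5](1) P2=[0,2,8,4,3,6](1)
Move 5: P2 pit1 -> P1=[2,2,5,3,0,5](1) P2=[0,0,9,5,3,6](1)
Move 6: P1 pit0 -> P1=[0,3,6,3,0,5](1) P2=[0,0,9,5,3,6](1)
Move 7: P2 pit4 -> P1=[1,3,6,3,0,5](1) P2=[0,0,9,5,0,7](2)
Move 8: P2 pit2 -> P1=[2,4,7,4,1,5](1) P2=[0,0,0,6,1,8](3)

Answer: 1 3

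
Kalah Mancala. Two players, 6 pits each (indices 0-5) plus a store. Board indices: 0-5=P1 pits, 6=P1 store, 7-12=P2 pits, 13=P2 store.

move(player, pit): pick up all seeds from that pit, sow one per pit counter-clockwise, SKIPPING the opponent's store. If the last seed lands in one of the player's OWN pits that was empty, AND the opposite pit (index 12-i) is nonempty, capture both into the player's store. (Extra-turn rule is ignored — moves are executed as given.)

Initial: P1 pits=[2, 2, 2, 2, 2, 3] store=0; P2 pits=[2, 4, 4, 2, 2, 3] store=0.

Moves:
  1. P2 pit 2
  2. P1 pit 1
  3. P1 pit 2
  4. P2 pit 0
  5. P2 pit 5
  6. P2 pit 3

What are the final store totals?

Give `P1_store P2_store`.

Answer: 0 8

Derivation:
Move 1: P2 pit2 -> P1=[2,2,2,2,2,3](0) P2=[2,4,0,3,3,4](1)
Move 2: P1 pit1 -> P1=[2,0,3,3,2,3](0) P2=[2,4,0,3,3,4](1)
Move 3: P1 pit2 -> P1=[2,0,0,4,3,4](0) P2=[2,4,0,3,3,4](1)
Move 4: P2 pit0 -> P1=[2,0,0,0,3,4](0) P2=[0,5,0,3,3,4](6)
Move 5: P2 pit5 -> P1=[3,1,1,0,3,4](0) P2=[0,5,0,3,3,0](7)
Move 6: P2 pit3 -> P1=[3,1,1,0,3,4](0) P2=[0,5,0,0,4,1](8)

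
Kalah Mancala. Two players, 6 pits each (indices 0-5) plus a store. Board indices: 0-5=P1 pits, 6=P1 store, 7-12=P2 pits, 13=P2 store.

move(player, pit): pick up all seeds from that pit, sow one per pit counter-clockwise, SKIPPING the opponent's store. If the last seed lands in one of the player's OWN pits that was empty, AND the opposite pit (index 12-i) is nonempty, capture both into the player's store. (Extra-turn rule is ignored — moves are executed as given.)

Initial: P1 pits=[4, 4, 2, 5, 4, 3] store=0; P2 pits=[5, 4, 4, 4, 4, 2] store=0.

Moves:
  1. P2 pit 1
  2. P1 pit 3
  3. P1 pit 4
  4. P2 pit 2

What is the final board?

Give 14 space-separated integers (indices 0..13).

Answer: 5 5 2 0 0 5 2 7 2 0 6 6 4 1

Derivation:
Move 1: P2 pit1 -> P1=[4,4,2,5,4,3](0) P2=[5,0,5,5,5,3](0)
Move 2: P1 pit3 -> P1=[4,4,2,0,5,4](1) P2=[6,1,5,5,5,3](0)
Move 3: P1 pit4 -> P1=[4,4,2,0,0,5](2) P2=[7,2,6,5,5,3](0)
Move 4: P2 pit2 -> P1=[5,5,2,0,0,5](2) P2=[7,2,0,6,6,4](1)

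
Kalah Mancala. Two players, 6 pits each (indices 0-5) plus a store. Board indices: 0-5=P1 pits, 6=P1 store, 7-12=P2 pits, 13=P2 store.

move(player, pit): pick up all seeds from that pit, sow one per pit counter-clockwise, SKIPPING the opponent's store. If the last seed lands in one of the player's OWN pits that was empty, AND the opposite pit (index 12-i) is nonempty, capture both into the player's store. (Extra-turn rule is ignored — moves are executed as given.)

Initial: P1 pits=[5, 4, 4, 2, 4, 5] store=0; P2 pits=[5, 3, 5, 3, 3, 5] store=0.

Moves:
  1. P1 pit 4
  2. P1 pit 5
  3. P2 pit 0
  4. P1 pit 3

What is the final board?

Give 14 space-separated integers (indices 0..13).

Answer: 6 4 4 0 1 1 2 0 6 7 5 5 6 1

Derivation:
Move 1: P1 pit4 -> P1=[5,4,4,2,0,6](1) P2=[6,4,5,3,3,5](0)
Move 2: P1 pit5 -> P1=[5,4,4,2,0,0](2) P2=[7,5,6,4,4,5](0)
Move 3: P2 pit0 -> P1=[6,4,4,2,0,0](2) P2=[0,6,7,5,5,6](1)
Move 4: P1 pit3 -> P1=[6,4,4,0,1,1](2) P2=[0,6,7,5,5,6](1)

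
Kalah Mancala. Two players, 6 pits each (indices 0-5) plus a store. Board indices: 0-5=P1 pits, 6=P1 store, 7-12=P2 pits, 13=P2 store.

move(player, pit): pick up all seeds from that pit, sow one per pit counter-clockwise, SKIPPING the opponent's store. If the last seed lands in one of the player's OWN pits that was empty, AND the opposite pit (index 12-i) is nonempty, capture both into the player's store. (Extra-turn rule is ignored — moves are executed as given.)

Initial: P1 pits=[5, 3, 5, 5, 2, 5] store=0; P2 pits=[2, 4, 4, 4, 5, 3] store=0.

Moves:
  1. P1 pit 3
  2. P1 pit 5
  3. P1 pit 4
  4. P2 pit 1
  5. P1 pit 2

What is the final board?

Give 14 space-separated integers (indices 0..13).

Move 1: P1 pit3 -> P1=[5,3,5,0,3,6](1) P2=[3,5,4,4,5,3](0)
Move 2: P1 pit5 -> P1=[5,3,5,0,3,0](2) P2=[4,6,5,5,6,3](0)
Move 3: P1 pit4 -> P1=[5,3,5,0,0,1](3) P2=[5,6,5,5,6,3](0)
Move 4: P2 pit1 -> P1=[6,3,5,0,0,1](3) P2=[5,0,6,6,7,4](1)
Move 5: P1 pit2 -> P1=[6,3,0,1,1,2](4) P2=[6,0,6,6,7,4](1)

Answer: 6 3 0 1 1 2 4 6 0 6 6 7 4 1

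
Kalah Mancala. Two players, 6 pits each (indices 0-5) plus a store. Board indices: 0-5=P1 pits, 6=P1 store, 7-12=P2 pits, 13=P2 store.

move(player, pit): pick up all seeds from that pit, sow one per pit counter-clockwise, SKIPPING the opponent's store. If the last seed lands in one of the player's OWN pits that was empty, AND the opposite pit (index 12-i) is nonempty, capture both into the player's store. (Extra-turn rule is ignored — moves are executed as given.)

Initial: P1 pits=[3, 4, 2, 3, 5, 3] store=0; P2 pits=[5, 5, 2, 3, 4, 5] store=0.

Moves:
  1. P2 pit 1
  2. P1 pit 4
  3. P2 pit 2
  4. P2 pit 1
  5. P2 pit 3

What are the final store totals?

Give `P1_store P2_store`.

Answer: 1 7

Derivation:
Move 1: P2 pit1 -> P1=[3,4,2,3,5,3](0) P2=[5,0,3,4,5,6](1)
Move 2: P1 pit4 -> P1=[3,4,2,3,0,4](1) P2=[6,1,4,4,5,6](1)
Move 3: P2 pit2 -> P1=[3,4,2,3,0,4](1) P2=[6,1,0,5,6,7](2)
Move 4: P2 pit1 -> P1=[3,4,2,0,0,4](1) P2=[6,0,0,5,6,7](6)
Move 5: P2 pit3 -> P1=[4,5,2,0,0,4](1) P2=[6,0,0,0,7,8](7)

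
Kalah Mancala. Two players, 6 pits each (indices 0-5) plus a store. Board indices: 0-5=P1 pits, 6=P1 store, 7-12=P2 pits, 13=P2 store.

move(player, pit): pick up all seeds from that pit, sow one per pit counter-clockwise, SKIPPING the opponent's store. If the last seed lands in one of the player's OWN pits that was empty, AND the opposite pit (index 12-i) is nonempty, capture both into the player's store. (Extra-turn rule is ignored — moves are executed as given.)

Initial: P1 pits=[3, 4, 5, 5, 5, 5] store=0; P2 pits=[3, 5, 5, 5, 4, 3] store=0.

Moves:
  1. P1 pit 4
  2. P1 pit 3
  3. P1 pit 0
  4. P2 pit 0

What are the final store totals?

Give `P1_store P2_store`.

Answer: 9 0

Derivation:
Move 1: P1 pit4 -> P1=[3,4,5,5,0,6](1) P2=[4,6,6,5,4,3](0)
Move 2: P1 pit3 -> P1=[3,4,5,0,1,7](2) P2=[5,7,6,5,4,3](0)
Move 3: P1 pit0 -> P1=[0,5,6,0,1,7](9) P2=[5,7,0,5,4,3](0)
Move 4: P2 pit0 -> P1=[0,5,6,0,1,7](9) P2=[0,8,1,6,5,4](0)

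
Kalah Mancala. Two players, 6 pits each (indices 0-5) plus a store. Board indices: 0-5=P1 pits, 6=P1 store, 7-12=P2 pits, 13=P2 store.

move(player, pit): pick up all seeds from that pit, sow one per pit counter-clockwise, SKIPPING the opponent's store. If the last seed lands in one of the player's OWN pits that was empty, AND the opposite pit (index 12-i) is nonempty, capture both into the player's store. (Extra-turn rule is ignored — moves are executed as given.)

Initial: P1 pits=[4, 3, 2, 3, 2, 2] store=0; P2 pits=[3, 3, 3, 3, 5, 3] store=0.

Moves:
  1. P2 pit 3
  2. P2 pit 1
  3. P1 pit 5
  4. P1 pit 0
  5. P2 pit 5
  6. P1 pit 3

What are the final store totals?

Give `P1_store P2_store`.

Answer: 2 2

Derivation:
Move 1: P2 pit3 -> P1=[4,3,2,3,2,2](0) P2=[3,3,3,0,6,4](1)
Move 2: P2 pit1 -> P1=[4,3,2,3,2,2](0) P2=[3,0,4,1,7,4](1)
Move 3: P1 pit5 -> P1=[4,3,2,3,2,0](1) P2=[4,0,4,1,7,4](1)
Move 4: P1 pit0 -> P1=[0,4,3,4,3,0](1) P2=[4,0,4,1,7,4](1)
Move 5: P2 pit5 -> P1=[1,5,4,4,3,0](1) P2=[4,0,4,1,7,0](2)
Move 6: P1 pit3 -> P1=[1,5,4,0,4,1](2) P2=[5,0,4,1,7,0](2)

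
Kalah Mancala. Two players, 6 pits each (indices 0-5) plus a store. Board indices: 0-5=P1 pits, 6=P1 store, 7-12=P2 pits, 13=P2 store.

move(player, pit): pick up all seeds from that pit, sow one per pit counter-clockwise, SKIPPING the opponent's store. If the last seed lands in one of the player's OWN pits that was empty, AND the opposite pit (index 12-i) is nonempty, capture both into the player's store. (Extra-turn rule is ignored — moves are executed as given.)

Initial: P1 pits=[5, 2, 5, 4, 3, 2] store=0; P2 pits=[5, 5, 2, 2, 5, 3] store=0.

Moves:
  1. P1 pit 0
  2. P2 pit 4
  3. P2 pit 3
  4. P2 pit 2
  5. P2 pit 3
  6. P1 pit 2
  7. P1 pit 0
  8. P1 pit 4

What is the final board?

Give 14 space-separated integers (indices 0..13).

Answer: 0 5 0 6 0 5 2 7 7 2 0 3 5 1

Derivation:
Move 1: P1 pit0 -> P1=[0,3,6,5,4,3](0) P2=[5,5,2,2,5,3](0)
Move 2: P2 pit4 -> P1=[1,4,7,5,4,3](0) P2=[5,5,2,2,0,4](1)
Move 3: P2 pit3 -> P1=[1,4,7,5,4,3](0) P2=[5,5,2,0,1,5](1)
Move 4: P2 pit2 -> P1=[1,4,7,5,4,3](0) P2=[5,5,0,1,2,5](1)
Move 5: P2 pit3 -> P1=[1,4,7,5,4,3](0) P2=[5,5,0,0,3,5](1)
Move 6: P1 pit2 -> P1=[1,4,0,6,5,4](1) P2=[6,6,1,0,3,5](1)
Move 7: P1 pit0 -> P1=[0,5,0,6,5,4](1) P2=[6,6,1,0,3,5](1)
Move 8: P1 pit4 -> P1=[0,5,0,6,0,5](2) P2=[7,7,2,0,3,5](1)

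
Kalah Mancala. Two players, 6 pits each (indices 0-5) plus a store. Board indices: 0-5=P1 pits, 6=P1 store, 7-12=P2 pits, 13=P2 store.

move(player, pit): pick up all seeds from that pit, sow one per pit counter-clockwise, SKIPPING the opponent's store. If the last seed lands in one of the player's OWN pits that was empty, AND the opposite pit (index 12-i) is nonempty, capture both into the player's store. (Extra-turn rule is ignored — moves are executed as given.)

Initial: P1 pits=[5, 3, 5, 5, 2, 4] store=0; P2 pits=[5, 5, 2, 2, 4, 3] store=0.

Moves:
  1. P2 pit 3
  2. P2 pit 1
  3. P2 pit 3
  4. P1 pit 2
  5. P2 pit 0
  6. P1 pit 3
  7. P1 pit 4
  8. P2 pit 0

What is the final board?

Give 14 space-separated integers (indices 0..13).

Answer: 5 3 0 0 0 7 3 0 4 6 1 8 6 2

Derivation:
Move 1: P2 pit3 -> P1=[5,3,5,5,2,4](0) P2=[5,5,2,0,5,4](0)
Move 2: P2 pit1 -> P1=[5,3,5,5,2,4](0) P2=[5,0,3,1,6,5](1)
Move 3: P2 pit3 -> P1=[5,3,5,5,2,4](0) P2=[5,0,3,0,7,5](1)
Move 4: P1 pit2 -> P1=[5,3,0,6,3,5](1) P2=[6,0,3,0,7,5](1)
Move 5: P2 pit0 -> P1=[5,3,0,6,3,5](1) P2=[0,1,4,1,8,6](2)
Move 6: P1 pit3 -> P1=[5,3,0,0,4,6](2) P2=[1,2,5,1,8,6](2)
Move 7: P1 pit4 -> P1=[5,3,0,0,0,7](3) P2=[2,3,5,1,8,6](2)
Move 8: P2 pit0 -> P1=[5,3,0,0,0,7](3) P2=[0,4,6,1,8,6](2)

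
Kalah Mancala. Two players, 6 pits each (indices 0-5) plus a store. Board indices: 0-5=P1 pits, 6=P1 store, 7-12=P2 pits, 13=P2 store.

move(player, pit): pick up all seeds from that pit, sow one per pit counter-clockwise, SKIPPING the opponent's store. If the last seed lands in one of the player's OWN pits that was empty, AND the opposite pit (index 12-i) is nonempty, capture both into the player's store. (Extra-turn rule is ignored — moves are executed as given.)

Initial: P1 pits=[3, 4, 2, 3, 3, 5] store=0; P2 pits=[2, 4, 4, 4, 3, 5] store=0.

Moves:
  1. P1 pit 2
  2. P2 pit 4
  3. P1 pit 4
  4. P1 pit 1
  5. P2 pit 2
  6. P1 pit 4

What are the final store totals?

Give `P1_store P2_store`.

Answer: 1 2

Derivation:
Move 1: P1 pit2 -> P1=[3,4,0,4,4,5](0) P2=[2,4,4,4,3,5](0)
Move 2: P2 pit4 -> P1=[4,4,0,4,4,5](0) P2=[2,4,4,4,0,6](1)
Move 3: P1 pit4 -> P1=[4,4,0,4,0,6](1) P2=[3,5,4,4,0,6](1)
Move 4: P1 pit1 -> P1=[4,0,1,5,1,7](1) P2=[3,5,4,4,0,6](1)
Move 5: P2 pit2 -> P1=[4,0,1,5,1,7](1) P2=[3,5,0,5,1,7](2)
Move 6: P1 pit4 -> P1=[4,0,1,5,0,8](1) P2=[3,5,0,5,1,7](2)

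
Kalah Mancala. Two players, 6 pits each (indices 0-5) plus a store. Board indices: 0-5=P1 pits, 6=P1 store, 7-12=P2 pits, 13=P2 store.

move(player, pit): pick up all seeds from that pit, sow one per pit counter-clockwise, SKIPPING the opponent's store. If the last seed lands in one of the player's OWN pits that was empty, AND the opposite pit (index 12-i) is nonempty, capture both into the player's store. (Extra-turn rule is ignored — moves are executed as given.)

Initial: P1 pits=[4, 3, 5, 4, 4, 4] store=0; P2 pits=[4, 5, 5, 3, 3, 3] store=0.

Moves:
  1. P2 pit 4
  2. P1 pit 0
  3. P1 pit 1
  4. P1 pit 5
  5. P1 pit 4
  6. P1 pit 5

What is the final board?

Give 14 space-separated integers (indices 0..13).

Answer: 0 0 7 6 0 0 3 6 7 7 5 1 4 1

Derivation:
Move 1: P2 pit4 -> P1=[5,3,5,4,4,4](0) P2=[4,5,5,3,0,4](1)
Move 2: P1 pit0 -> P1=[0,4,6,5,5,5](0) P2=[4,5,5,3,0,4](1)
Move 3: P1 pit1 -> P1=[0,0,7,6,6,6](0) P2=[4,5,5,3,0,4](1)
Move 4: P1 pit5 -> P1=[0,0,7,6,6,0](1) P2=[5,6,6,4,1,4](1)
Move 5: P1 pit4 -> P1=[0,0,7,6,0,1](2) P2=[6,7,7,5,1,4](1)
Move 6: P1 pit5 -> P1=[0,0,7,6,0,0](3) P2=[6,7,7,5,1,4](1)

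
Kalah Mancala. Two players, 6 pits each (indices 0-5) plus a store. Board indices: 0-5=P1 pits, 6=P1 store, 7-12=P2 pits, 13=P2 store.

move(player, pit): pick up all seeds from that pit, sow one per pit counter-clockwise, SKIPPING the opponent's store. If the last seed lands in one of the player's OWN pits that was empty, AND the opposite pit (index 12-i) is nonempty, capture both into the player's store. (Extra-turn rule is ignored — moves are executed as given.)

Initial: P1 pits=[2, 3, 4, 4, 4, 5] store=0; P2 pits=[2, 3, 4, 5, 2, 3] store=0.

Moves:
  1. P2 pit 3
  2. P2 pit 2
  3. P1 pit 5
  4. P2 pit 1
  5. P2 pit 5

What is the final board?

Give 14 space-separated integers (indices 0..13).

Move 1: P2 pit3 -> P1=[3,4,4,4,4,5](0) P2=[2,3,4,0,3,4](1)
Move 2: P2 pit2 -> P1=[3,4,4,4,4,5](0) P2=[2,3,0,1,4,5](2)
Move 3: P1 pit5 -> P1=[3,4,4,4,4,0](1) P2=[3,4,1,2,4,5](2)
Move 4: P2 pit1 -> P1=[3,4,4,4,4,0](1) P2=[3,0,2,3,5,6](2)
Move 5: P2 pit5 -> P1=[4,5,5,5,5,0](1) P2=[3,0,2,3,5,0](3)

Answer: 4 5 5 5 5 0 1 3 0 2 3 5 0 3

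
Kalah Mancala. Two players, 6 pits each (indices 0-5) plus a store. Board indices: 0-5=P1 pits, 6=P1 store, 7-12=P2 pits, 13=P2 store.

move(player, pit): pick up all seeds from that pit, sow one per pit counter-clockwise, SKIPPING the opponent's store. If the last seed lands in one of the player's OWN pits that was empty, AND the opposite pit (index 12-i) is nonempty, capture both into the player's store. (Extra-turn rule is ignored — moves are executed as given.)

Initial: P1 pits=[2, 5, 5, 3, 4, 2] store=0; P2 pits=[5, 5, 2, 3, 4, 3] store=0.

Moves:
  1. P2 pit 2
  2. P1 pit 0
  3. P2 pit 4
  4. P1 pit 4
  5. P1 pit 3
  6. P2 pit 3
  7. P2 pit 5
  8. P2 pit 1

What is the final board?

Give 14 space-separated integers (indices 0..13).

Answer: 4 8 8 1 1 4 2 6 0 1 1 2 1 4

Derivation:
Move 1: P2 pit2 -> P1=[2,5,5,3,4,2](0) P2=[5,5,0,4,5,3](0)
Move 2: P1 pit0 -> P1=[0,6,6,3,4,2](0) P2=[5,5,0,4,5,3](0)
Move 3: P2 pit4 -> P1=[1,7,7,3,4,2](0) P2=[5,5,0,4,0,4](1)
Move 4: P1 pit4 -> P1=[1,7,7,3,0,3](1) P2=[6,6,0,4,0,4](1)
Move 5: P1 pit3 -> P1=[1,7,7,0,1,4](2) P2=[6,6,0,4,0,4](1)
Move 6: P2 pit3 -> P1=[2,7,7,0,1,4](2) P2=[6,6,0,0,1,5](2)
Move 7: P2 pit5 -> P1=[3,8,8,1,1,4](2) P2=[6,6,0,0,1,0](3)
Move 8: P2 pit1 -> P1=[4,8,8,1,1,4](2) P2=[6,0,1,1,2,1](4)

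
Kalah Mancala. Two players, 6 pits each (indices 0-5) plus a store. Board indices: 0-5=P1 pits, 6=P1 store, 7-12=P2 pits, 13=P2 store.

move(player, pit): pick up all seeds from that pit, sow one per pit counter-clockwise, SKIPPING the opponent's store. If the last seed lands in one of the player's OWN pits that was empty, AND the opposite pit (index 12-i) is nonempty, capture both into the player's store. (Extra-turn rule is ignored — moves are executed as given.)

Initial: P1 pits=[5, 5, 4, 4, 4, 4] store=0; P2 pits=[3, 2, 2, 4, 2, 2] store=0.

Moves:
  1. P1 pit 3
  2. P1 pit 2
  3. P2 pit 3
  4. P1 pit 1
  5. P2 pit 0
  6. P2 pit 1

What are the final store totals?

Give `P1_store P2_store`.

Move 1: P1 pit3 -> P1=[5,5,4,0,5,5](1) P2=[4,2,2,4,2,2](0)
Move 2: P1 pit2 -> P1=[5,5,0,1,6,6](2) P2=[4,2,2,4,2,2](0)
Move 3: P2 pit3 -> P1=[6,5,0,1,6,6](2) P2=[4,2,2,0,3,3](1)
Move 4: P1 pit1 -> P1=[6,0,1,2,7,7](3) P2=[4,2,2,0,3,3](1)
Move 5: P2 pit0 -> P1=[6,0,1,2,7,7](3) P2=[0,3,3,1,4,3](1)
Move 6: P2 pit1 -> P1=[6,0,1,2,7,7](3) P2=[0,0,4,2,5,3](1)

Answer: 3 1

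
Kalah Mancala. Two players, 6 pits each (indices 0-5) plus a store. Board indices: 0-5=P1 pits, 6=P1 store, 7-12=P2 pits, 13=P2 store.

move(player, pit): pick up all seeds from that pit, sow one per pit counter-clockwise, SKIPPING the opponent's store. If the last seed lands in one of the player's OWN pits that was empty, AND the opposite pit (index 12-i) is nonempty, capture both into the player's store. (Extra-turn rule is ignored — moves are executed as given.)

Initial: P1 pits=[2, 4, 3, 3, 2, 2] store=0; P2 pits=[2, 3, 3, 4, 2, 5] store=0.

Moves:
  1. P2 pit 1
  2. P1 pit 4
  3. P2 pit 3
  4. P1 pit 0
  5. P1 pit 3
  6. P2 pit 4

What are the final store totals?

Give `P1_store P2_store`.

Answer: 2 2

Derivation:
Move 1: P2 pit1 -> P1=[2,4,3,3,2,2](0) P2=[2,0,4,5,3,5](0)
Move 2: P1 pit4 -> P1=[2,4,3,3,0,3](1) P2=[2,0,4,5,3,5](0)
Move 3: P2 pit3 -> P1=[3,5,3,3,0,3](1) P2=[2,0,4,0,4,6](1)
Move 4: P1 pit0 -> P1=[0,6,4,4,0,3](1) P2=[2,0,4,0,4,6](1)
Move 5: P1 pit3 -> P1=[0,6,4,0,1,4](2) P2=[3,0,4,0,4,6](1)
Move 6: P2 pit4 -> P1=[1,7,4,0,1,4](2) P2=[3,0,4,0,0,7](2)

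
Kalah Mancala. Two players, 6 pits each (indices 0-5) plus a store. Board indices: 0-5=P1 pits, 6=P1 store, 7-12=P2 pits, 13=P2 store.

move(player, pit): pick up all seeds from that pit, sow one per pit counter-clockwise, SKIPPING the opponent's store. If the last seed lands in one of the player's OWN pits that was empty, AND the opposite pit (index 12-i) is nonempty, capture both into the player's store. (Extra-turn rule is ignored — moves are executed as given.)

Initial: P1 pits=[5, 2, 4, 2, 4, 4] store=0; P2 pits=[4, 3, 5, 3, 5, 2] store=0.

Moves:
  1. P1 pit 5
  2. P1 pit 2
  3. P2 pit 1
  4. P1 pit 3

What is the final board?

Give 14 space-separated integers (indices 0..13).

Answer: 5 2 0 0 6 2 3 5 0 7 4 6 3 0

Derivation:
Move 1: P1 pit5 -> P1=[5,2,4,2,4,0](1) P2=[5,4,6,3,5,2](0)
Move 2: P1 pit2 -> P1=[5,2,0,3,5,1](2) P2=[5,4,6,3,5,2](0)
Move 3: P2 pit1 -> P1=[5,2,0,3,5,1](2) P2=[5,0,7,4,6,3](0)
Move 4: P1 pit3 -> P1=[5,2,0,0,6,2](3) P2=[5,0,7,4,6,3](0)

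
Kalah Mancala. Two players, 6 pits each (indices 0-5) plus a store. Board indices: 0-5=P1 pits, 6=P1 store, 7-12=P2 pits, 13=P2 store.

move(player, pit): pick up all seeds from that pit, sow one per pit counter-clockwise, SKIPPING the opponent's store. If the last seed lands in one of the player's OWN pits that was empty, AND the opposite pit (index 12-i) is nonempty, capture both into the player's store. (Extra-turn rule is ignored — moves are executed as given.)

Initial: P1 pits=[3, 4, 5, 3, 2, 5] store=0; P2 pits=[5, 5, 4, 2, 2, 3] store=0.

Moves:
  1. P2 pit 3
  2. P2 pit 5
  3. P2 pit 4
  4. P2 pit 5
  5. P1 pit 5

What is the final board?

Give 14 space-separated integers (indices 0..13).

Answer: 5 5 6 3 2 0 1 6 6 5 1 0 0 3

Derivation:
Move 1: P2 pit3 -> P1=[3,4,5,3,2,5](0) P2=[5,5,4,0,3,4](0)
Move 2: P2 pit5 -> P1=[4,5,6,3,2,5](0) P2=[5,5,4,0,3,0](1)
Move 3: P2 pit4 -> P1=[5,5,6,3,2,5](0) P2=[5,5,4,0,0,1](2)
Move 4: P2 pit5 -> P1=[5,5,6,3,2,5](0) P2=[5,5,4,0,0,0](3)
Move 5: P1 pit5 -> P1=[5,5,6,3,2,0](1) P2=[6,6,5,1,0,0](3)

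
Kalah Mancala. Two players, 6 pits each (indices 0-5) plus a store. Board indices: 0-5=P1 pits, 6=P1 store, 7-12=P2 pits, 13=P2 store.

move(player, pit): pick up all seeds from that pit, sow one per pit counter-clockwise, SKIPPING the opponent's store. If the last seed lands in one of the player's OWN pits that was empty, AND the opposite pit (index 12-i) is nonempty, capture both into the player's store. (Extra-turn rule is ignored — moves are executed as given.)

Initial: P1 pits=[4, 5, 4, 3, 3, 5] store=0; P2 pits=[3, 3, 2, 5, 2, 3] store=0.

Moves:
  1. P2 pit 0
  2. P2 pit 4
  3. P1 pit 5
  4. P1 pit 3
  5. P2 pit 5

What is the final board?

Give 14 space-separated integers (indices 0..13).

Answer: 5 6 5 0 4 1 2 1 5 4 7 0 0 2

Derivation:
Move 1: P2 pit0 -> P1=[4,5,4,3,3,5](0) P2=[0,4,3,6,2,3](0)
Move 2: P2 pit4 -> P1=[4,5,4,3,3,5](0) P2=[0,4,3,6,0,4](1)
Move 3: P1 pit5 -> P1=[4,5,4,3,3,0](1) P2=[1,5,4,7,0,4](1)
Move 4: P1 pit3 -> P1=[4,5,4,0,4,1](2) P2=[1,5,4,7,0,4](1)
Move 5: P2 pit5 -> P1=[5,6,5,0,4,1](2) P2=[1,5,4,7,0,0](2)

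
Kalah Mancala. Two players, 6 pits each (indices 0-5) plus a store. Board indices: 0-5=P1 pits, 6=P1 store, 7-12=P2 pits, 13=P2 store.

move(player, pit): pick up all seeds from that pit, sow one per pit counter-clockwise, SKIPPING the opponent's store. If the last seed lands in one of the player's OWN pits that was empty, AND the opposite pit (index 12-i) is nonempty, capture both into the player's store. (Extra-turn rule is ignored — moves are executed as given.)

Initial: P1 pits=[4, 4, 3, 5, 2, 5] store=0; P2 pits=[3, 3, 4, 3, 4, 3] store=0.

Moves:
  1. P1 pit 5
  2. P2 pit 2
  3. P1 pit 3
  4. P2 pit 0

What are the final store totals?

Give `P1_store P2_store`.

Move 1: P1 pit5 -> P1=[4,4,3,5,2,0](1) P2=[4,4,5,4,4,3](0)
Move 2: P2 pit2 -> P1=[5,4,3,5,2,0](1) P2=[4,4,0,5,5,4](1)
Move 3: P1 pit3 -> P1=[5,4,3,0,3,1](2) P2=[5,5,0,5,5,4](1)
Move 4: P2 pit0 -> P1=[5,4,3,0,3,1](2) P2=[0,6,1,6,6,5](1)

Answer: 2 1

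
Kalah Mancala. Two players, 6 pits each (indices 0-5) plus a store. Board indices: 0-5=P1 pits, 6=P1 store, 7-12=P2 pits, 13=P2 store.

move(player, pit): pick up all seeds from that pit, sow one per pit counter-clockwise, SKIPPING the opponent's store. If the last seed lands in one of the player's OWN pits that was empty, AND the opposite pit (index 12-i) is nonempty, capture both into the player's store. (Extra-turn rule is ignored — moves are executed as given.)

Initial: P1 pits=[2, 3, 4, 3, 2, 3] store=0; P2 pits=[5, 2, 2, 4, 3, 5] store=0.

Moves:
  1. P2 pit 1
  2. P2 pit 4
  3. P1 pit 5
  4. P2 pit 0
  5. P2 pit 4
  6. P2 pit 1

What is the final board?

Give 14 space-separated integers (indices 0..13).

Answer: 3 3 4 3 2 0 1 0 0 5 7 0 8 2

Derivation:
Move 1: P2 pit1 -> P1=[2,3,4,3,2,3](0) P2=[5,0,3,5,3,5](0)
Move 2: P2 pit4 -> P1=[3,3,4,3,2,3](0) P2=[5,0,3,5,0,6](1)
Move 3: P1 pit5 -> P1=[3,3,4,3,2,0](1) P2=[6,1,3,5,0,6](1)
Move 4: P2 pit0 -> P1=[3,3,4,3,2,0](1) P2=[0,2,4,6,1,7](2)
Move 5: P2 pit4 -> P1=[3,3,4,3,2,0](1) P2=[0,2,4,6,0,8](2)
Move 6: P2 pit1 -> P1=[3,3,4,3,2,0](1) P2=[0,0,5,7,0,8](2)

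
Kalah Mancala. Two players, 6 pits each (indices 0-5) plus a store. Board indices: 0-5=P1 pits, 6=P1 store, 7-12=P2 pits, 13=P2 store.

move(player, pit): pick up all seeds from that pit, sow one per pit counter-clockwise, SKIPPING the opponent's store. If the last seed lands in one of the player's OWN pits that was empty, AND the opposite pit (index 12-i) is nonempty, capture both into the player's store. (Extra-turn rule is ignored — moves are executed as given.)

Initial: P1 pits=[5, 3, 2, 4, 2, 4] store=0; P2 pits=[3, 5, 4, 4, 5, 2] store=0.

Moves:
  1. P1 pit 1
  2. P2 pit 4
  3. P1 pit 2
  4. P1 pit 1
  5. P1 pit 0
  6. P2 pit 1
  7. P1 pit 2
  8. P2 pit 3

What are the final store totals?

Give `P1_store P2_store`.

Move 1: P1 pit1 -> P1=[5,0,3,5,3,4](0) P2=[3,5,4,4,5,2](0)
Move 2: P2 pit4 -> P1=[6,1,4,5,3,4](0) P2=[3,5,4,4,0,3](1)
Move 3: P1 pit2 -> P1=[6,1,0,6,4,5](1) P2=[3,5,4,4,0,3](1)
Move 4: P1 pit1 -> P1=[6,0,0,6,4,5](6) P2=[3,5,4,0,0,3](1)
Move 5: P1 pit0 -> P1=[0,1,1,7,5,6](7) P2=[3,5,4,0,0,3](1)
Move 6: P2 pit1 -> P1=[0,1,1,7,5,6](7) P2=[3,0,5,1,1,4](2)
Move 7: P1 pit2 -> P1=[0,1,0,8,5,6](7) P2=[3,0,5,1,1,4](2)
Move 8: P2 pit3 -> P1=[0,1,0,8,5,6](7) P2=[3,0,5,0,2,4](2)

Answer: 7 2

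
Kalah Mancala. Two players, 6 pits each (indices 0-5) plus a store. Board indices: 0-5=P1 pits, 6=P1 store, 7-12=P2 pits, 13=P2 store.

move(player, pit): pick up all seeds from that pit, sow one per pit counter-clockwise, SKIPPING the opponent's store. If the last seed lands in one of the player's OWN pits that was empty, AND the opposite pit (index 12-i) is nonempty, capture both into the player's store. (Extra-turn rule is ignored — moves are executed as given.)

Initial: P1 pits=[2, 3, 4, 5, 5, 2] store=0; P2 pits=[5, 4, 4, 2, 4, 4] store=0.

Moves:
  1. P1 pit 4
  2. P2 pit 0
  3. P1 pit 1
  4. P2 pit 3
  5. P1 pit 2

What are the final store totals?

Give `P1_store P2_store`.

Answer: 9 2

Derivation:
Move 1: P1 pit4 -> P1=[2,3,4,5,0,3](1) P2=[6,5,5,2,4,4](0)
Move 2: P2 pit0 -> P1=[2,3,4,5,0,3](1) P2=[0,6,6,3,5,5](1)
Move 3: P1 pit1 -> P1=[2,0,5,6,0,3](8) P2=[0,0,6,3,5,5](1)
Move 4: P2 pit3 -> P1=[2,0,5,6,0,3](8) P2=[0,0,6,0,6,6](2)
Move 5: P1 pit2 -> P1=[2,0,0,7,1,4](9) P2=[1,0,6,0,6,6](2)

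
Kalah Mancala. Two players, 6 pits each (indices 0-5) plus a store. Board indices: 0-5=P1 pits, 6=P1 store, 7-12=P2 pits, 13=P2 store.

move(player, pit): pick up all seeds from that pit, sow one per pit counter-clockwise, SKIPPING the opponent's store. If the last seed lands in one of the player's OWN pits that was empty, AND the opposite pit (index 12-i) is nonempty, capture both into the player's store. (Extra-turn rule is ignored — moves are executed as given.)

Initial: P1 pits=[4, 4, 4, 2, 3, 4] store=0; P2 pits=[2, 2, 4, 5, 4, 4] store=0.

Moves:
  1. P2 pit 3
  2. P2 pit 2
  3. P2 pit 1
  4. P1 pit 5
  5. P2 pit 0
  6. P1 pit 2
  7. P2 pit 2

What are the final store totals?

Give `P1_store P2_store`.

Move 1: P2 pit3 -> P1=[5,5,4,2,3,4](0) P2=[2,2,4,0,5,5](1)
Move 2: P2 pit2 -> P1=[5,5,4,2,3,4](0) P2=[2,2,0,1,6,6](2)
Move 3: P2 pit1 -> P1=[5,5,4,2,3,4](0) P2=[2,0,1,2,6,6](2)
Move 4: P1 pit5 -> P1=[5,5,4,2,3,0](1) P2=[3,1,2,2,6,6](2)
Move 5: P2 pit0 -> P1=[5,5,4,2,3,0](1) P2=[0,2,3,3,6,6](2)
Move 6: P1 pit2 -> P1=[5,5,0,3,4,1](2) P2=[0,2,3,3,6,6](2)
Move 7: P2 pit2 -> P1=[5,5,0,3,4,1](2) P2=[0,2,0,4,7,7](2)

Answer: 2 2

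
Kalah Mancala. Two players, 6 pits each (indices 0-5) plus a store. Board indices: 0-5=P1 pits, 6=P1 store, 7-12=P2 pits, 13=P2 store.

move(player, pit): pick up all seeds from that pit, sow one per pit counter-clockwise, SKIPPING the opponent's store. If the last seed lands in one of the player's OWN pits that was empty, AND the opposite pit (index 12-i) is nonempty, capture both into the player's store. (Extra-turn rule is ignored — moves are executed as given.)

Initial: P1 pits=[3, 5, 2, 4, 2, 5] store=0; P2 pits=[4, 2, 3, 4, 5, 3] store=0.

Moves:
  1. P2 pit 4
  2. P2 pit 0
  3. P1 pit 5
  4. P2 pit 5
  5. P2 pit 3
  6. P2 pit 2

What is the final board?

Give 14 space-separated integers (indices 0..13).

Move 1: P2 pit4 -> P1=[4,6,3,4,2,5](0) P2=[4,2,3,4,0,4](1)
Move 2: P2 pit0 -> P1=[4,0,3,4,2,5](0) P2=[0,3,4,5,0,4](8)
Move 3: P1 pit5 -> P1=[4,0,3,4,2,0](1) P2=[1,4,5,6,0,4](8)
Move 4: P2 pit5 -> P1=[5,1,4,4,2,0](1) P2=[1,4,5,6,0,0](9)
Move 5: P2 pit3 -> P1=[6,2,5,4,2,0](1) P2=[1,4,5,0,1,1](10)
Move 6: P2 pit2 -> P1=[7,2,5,4,2,0](1) P2=[1,4,0,1,2,2](11)

Answer: 7 2 5 4 2 0 1 1 4 0 1 2 2 11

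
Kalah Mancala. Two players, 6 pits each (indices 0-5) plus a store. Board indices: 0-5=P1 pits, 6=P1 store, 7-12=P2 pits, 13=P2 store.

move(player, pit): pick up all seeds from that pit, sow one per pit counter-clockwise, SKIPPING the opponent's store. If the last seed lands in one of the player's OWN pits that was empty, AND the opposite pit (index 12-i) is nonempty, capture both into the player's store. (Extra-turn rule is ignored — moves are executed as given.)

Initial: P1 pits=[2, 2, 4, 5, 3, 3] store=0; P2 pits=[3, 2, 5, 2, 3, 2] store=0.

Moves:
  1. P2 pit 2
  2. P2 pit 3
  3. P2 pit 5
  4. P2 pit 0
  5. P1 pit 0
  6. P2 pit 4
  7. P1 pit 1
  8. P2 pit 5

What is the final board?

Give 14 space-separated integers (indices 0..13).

Move 1: P2 pit2 -> P1=[3,2,4,5,3,3](0) P2=[3,2,0,3,4,3](1)
Move 2: P2 pit3 -> P1=[3,2,4,5,3,3](0) P2=[3,2,0,0,5,4](2)
Move 3: P2 pit5 -> P1=[4,3,5,5,3,3](0) P2=[3,2,0,0,5,0](3)
Move 4: P2 pit0 -> P1=[4,3,0,5,3,3](0) P2=[0,3,1,0,5,0](9)
Move 5: P1 pit0 -> P1=[0,4,1,6,4,3](0) P2=[0,3,1,0,5,0](9)
Move 6: P2 pit4 -> P1=[1,5,2,6,4,3](0) P2=[0,3,1,0,0,1](10)
Move 7: P1 pit1 -> P1=[1,0,3,7,5,4](1) P2=[0,3,1,0,0,1](10)
Move 8: P2 pit5 -> P1=[1,0,3,7,5,4](1) P2=[0,3,1,0,0,0](11)

Answer: 1 0 3 7 5 4 1 0 3 1 0 0 0 11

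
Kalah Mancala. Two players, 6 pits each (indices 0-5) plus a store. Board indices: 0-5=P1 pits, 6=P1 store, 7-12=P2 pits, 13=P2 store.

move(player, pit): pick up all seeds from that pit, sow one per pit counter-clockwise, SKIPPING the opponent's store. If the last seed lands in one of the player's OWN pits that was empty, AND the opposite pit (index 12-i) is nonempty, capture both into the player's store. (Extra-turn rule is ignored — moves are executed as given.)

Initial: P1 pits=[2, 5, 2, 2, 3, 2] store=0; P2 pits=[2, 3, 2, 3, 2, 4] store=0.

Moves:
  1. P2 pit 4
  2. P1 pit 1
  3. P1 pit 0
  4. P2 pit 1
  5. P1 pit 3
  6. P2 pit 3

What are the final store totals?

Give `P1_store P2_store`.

Move 1: P2 pit4 -> P1=[2,5,2,2,3,2](0) P2=[2,3,2,3,0,5](1)
Move 2: P1 pit1 -> P1=[2,0,3,3,4,3](1) P2=[2,3,2,3,0,5](1)
Move 3: P1 pit0 -> P1=[0,1,4,3,4,3](1) P2=[2,3,2,3,0,5](1)
Move 4: P2 pit1 -> P1=[0,0,4,3,4,3](1) P2=[2,0,3,4,0,5](3)
Move 5: P1 pit3 -> P1=[0,0,4,0,5,4](2) P2=[2,0,3,4,0,5](3)
Move 6: P2 pit3 -> P1=[1,0,4,0,5,4](2) P2=[2,0,3,0,1,6](4)

Answer: 2 4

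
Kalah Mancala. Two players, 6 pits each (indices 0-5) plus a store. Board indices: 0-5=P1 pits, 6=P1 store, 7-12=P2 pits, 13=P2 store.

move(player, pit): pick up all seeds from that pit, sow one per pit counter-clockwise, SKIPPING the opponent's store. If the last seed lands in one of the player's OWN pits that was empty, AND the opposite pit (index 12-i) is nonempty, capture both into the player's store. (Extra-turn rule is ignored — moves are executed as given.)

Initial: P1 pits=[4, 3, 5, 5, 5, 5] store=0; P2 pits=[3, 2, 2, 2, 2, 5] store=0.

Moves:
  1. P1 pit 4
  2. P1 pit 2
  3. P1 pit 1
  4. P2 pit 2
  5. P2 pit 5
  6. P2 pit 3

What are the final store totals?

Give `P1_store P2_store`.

Move 1: P1 pit4 -> P1=[4,3,5,5,0,6](1) P2=[4,3,3,2,2,5](0)
Move 2: P1 pit2 -> P1=[4,3,0,6,1,7](2) P2=[5,3,3,2,2,5](0)
Move 3: P1 pit1 -> P1=[4,0,1,7,2,7](2) P2=[5,3,3,2,2,5](0)
Move 4: P2 pit2 -> P1=[4,0,1,7,2,7](2) P2=[5,3,0,3,3,6](0)
Move 5: P2 pit5 -> P1=[5,1,2,8,3,7](2) P2=[5,3,0,3,3,0](1)
Move 6: P2 pit3 -> P1=[5,1,2,8,3,7](2) P2=[5,3,0,0,4,1](2)

Answer: 2 2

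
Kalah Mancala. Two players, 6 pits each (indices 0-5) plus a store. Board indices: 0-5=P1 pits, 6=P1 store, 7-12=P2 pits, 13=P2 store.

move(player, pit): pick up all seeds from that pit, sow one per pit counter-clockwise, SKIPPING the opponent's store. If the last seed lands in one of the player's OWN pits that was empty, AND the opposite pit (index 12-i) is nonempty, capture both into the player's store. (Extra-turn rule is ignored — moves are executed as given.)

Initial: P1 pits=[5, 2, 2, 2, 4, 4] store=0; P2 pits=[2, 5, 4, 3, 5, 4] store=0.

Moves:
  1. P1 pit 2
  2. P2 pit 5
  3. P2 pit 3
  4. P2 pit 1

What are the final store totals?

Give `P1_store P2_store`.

Answer: 0 3

Derivation:
Move 1: P1 pit2 -> P1=[5,2,0,3,5,4](0) P2=[2,5,4,3,5,4](0)
Move 2: P2 pit5 -> P1=[6,3,1,3,5,4](0) P2=[2,5,4,3,5,0](1)
Move 3: P2 pit3 -> P1=[6,3,1,3,5,4](0) P2=[2,5,4,0,6,1](2)
Move 4: P2 pit1 -> P1=[6,3,1,3,5,4](0) P2=[2,0,5,1,7,2](3)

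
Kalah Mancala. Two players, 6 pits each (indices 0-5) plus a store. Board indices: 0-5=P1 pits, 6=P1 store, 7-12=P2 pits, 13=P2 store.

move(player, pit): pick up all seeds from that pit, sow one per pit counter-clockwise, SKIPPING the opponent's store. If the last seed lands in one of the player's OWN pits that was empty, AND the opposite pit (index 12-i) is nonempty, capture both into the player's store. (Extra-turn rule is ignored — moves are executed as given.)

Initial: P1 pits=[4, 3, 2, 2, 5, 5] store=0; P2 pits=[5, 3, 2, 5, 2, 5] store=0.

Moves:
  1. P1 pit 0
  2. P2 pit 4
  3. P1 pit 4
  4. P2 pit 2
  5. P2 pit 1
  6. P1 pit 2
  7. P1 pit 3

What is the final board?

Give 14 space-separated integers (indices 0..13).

Answer: 0 4 0 0 2 8 2 7 0 1 8 2 8 1

Derivation:
Move 1: P1 pit0 -> P1=[0,4,3,3,6,5](0) P2=[5,3,2,5,2,5](0)
Move 2: P2 pit4 -> P1=[0,4,3,3,6,5](0) P2=[5,3,2,5,0,6](1)
Move 3: P1 pit4 -> P1=[0,4,3,3,0,6](1) P2=[6,4,3,6,0,6](1)
Move 4: P2 pit2 -> P1=[0,4,3,3,0,6](1) P2=[6,4,0,7,1,7](1)
Move 5: P2 pit1 -> P1=[0,4,3,3,0,6](1) P2=[6,0,1,8,2,8](1)
Move 6: P1 pit2 -> P1=[0,4,0,4,1,7](1) P2=[6,0,1,8,2,8](1)
Move 7: P1 pit3 -> P1=[0,4,0,0,2,8](2) P2=[7,0,1,8,2,8](1)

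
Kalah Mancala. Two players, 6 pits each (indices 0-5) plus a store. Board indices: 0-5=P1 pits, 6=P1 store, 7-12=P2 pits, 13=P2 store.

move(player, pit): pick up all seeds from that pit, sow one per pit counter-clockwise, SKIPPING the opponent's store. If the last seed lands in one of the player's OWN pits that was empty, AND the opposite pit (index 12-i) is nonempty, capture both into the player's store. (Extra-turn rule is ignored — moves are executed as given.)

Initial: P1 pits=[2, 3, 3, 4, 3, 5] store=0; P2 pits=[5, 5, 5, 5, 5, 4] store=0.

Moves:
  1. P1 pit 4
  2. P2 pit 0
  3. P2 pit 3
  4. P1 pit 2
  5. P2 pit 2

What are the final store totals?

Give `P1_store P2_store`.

Move 1: P1 pit4 -> P1=[2,3,3,4,0,6](1) P2=[6,5,5,5,5,4](0)
Move 2: P2 pit0 -> P1=[2,3,3,4,0,6](1) P2=[0,6,6,6,6,5](1)
Move 3: P2 pit3 -> P1=[3,4,4,4,0,6](1) P2=[0,6,6,0,7,6](2)
Move 4: P1 pit2 -> P1=[3,4,0,5,1,7](2) P2=[0,6,6,0,7,6](2)
Move 5: P2 pit2 -> P1=[4,5,0,5,1,7](2) P2=[0,6,0,1,8,7](3)

Answer: 2 3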